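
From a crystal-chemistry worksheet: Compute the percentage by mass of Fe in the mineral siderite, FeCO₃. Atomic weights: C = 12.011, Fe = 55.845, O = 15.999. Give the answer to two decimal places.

Molar mass of FeCO₃: 1·55.845 + 1·12.011 + 3·15.999 = 115.853 g/mol.
Mass of Fe per formula unit: 1 × 55.845 = 55.845 g.
Weight fraction Fe = 55.845 / 115.853 = 0.4820.

48.20 wt%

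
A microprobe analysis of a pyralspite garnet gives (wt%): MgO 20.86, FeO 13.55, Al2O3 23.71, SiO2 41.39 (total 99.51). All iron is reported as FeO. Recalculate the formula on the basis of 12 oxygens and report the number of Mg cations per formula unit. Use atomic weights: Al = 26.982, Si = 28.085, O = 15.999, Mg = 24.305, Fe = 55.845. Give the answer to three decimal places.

2.233 Mg apfu

20.86 wt% MgO ÷ 40.304 g/mol = 0.51757 mol, giving 0.51757 Mg and 0.51757 O.
13.55 wt% FeO ÷ 71.844 g/mol = 0.18860 mol, giving 0.18860 Fe and 0.18860 O.
23.71 wt% Al2O3 ÷ 101.961 g/mol = 0.23254 mol, giving 0.46508 Al and 0.69762 O.
41.39 wt% SiO2 ÷ 60.083 g/mol = 0.68888 mol, giving 0.68888 Si and 1.37776 O.
Oxygen sums to 2.78155; scaling by 12/2.78155 = 4.31414 puts the formula on 12 O.
Mg: 0.51757 × 4.31414 = 2.233 atoms per formula unit.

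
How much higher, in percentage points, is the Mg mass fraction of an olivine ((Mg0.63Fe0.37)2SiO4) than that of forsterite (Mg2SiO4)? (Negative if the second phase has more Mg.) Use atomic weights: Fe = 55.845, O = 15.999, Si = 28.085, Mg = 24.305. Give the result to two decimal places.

-15.88 percentage points

M((Mg0.63Fe0.37)2SiO4) = 164.031 g/mol, so wt% Mg = 30.624/164.031 × 100 = 18.67%.
M(Mg2SiO4) = 140.691 g/mol, so wt% Mg = 48.610/140.691 × 100 = 34.55%.
18.67 − 34.55 = -15.88 pp.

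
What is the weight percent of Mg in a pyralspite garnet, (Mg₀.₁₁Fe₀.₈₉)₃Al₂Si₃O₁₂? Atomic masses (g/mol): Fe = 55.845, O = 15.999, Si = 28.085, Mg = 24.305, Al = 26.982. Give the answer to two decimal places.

M((Mg₀.₁₁Fe₀.₈₉)₃Al₂Si₃O₁₂) = 487.334 g/mol.
Mg contributes 0.33 × 24.305 = 8.021 g per mole.
8.021/487.334 = 0.0165 → 1.65%.

1.65 wt%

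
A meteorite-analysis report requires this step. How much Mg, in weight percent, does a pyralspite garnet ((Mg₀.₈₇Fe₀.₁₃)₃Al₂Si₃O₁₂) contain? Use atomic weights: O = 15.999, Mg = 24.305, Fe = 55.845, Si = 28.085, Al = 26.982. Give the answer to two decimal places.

Molar mass of (Mg₀.₈₇Fe₀.₁₃)₃Al₂Si₃O₁₂: 2.61·24.305 + 0.39·55.845 + 2·26.982 + 3·28.085 + 12·15.999 = 415.423 g/mol.
Mass of Mg per formula unit: 2.61 × 24.305 = 63.436 g.
Weight fraction Mg = 63.436 / 415.423 = 0.1527.

15.27 weight percent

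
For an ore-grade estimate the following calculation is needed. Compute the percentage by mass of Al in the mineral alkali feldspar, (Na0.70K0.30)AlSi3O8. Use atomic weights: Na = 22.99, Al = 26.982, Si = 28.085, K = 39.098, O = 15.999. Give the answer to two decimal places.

Molar mass of (Na0.70K0.30)AlSi3O8: 0.70·22.99 + 0.30·39.098 + 1·26.982 + 3·28.085 + 8·15.999 = 267.051 g/mol.
Mass of Al per formula unit: 1 × 26.982 = 26.982 g.
Weight fraction Al = 26.982 / 267.051 = 0.1010.

10.10 mass %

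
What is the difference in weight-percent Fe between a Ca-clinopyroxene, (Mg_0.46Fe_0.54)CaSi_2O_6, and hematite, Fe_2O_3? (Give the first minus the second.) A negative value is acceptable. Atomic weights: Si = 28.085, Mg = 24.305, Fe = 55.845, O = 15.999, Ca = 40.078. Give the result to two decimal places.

M((Mg_0.46Fe_0.54)CaSi_2O_6) = 233.579 g/mol, so wt% Fe = 30.156/233.579 × 100 = 12.91%.
M(Fe_2O_3) = 159.687 g/mol, so wt% Fe = 111.690/159.687 × 100 = 69.94%.
12.91 − 69.94 = -57.03 pp.

-57.03 percentage points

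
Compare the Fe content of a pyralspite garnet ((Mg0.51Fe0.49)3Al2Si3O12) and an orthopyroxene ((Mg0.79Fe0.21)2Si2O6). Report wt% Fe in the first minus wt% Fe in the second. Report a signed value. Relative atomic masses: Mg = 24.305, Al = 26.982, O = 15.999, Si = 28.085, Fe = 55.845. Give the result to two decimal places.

7.30 percentage points

Fe in (Mg0.51Fe0.49)3Al2Si3O12: molar mass 449.486 g/mol; 1.47×55.845 = 82.092 g → 18.26 wt%.
Fe in (Mg0.79Fe0.21)2Si2O6: molar mass 214.021 g/mol; 0.42×55.845 = 23.455 g → 10.96 wt%.
Difference = 18.26 − 10.96 = 7.30 percentage points.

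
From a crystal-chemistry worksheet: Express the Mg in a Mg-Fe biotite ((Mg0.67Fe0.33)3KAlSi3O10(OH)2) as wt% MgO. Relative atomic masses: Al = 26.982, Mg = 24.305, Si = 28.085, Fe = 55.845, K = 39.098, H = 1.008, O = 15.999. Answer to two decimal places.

Formula mass = 448.479 g/mol.
2.01 Mg → 2.0100 mol MgO per formula unit; M(MgO) = 40.304, so MgO mass = 81.011 g.
81.011/448.479 × 100 = 18.06 wt%.

18.06 wt%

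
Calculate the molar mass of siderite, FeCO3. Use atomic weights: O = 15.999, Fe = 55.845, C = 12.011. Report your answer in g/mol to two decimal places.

The formula mass is the sum 1·55.845 + 1·12.011 + 3·15.999.

115.85 g/mol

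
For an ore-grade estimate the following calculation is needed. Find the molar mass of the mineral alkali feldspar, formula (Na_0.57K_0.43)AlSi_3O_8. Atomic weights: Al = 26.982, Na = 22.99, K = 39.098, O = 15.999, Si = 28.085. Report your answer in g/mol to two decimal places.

The formula mass is the sum 0.57(22.99) + 0.43(39.098) + 1(26.982) + 3(28.085) + 8(15.999).

269.15 g/mol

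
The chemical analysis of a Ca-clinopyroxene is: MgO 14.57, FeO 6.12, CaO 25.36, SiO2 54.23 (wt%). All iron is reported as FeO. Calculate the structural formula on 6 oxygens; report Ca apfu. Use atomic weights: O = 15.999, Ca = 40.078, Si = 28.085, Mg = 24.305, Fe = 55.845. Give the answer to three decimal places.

MgO (M=40.304): mol = 0.36150; Mg = 0.36150, O = 0.36150.
FeO (M=71.844): mol = 0.08518; Fe = 0.08518, O = 0.08518.
CaO (M=56.077): mol = 0.45224; Ca = 0.45224, O = 0.45224.
SiO2 (M=60.083): mol = 0.90258; Si = 0.90258, O = 1.80516.
ΣO = 2.70408; factor = 6/ΣO = 2.21887.
Ca apfu = 0.45224 × 2.21887 = 1.003.

1.003 Ca apfu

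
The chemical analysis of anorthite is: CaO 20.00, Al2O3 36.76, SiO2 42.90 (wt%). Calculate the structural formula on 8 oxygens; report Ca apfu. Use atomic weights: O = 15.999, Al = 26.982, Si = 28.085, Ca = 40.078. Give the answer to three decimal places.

0.995 Ca apfu

CaO: 20.00/56.077 = 0.35665 mol → 0.35665 mol Ca, 0.35665 mol O.
Al2O3: 36.76/101.961 = 0.36053 mol → 0.72106 mol Al, 1.08159 mol O.
SiO2: 42.90/60.083 = 0.71401 mol → 0.71401 mol Si, 1.42802 mol O.
Total oxygen = 2.86626 mol. Normalization factor = 8/2.86626 = 2.79109.
Ca per 8 O = 0.35665 × 2.79109 = 0.995.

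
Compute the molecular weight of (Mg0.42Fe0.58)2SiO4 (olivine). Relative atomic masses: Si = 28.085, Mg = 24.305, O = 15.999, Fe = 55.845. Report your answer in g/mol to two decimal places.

177.28 g/mol

M = 0.84·24.305 + 1.16·55.845 + 1·28.085 + 4·15.999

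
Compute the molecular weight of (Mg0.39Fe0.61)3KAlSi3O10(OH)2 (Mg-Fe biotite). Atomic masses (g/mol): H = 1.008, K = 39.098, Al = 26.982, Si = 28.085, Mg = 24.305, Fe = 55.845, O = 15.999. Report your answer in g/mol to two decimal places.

M = 1.17×24.305 + 1.83×55.845 + 1×39.098 + 1×26.982 + 3×28.085 + 12×15.999 + 2×1.008

474.97 g/mol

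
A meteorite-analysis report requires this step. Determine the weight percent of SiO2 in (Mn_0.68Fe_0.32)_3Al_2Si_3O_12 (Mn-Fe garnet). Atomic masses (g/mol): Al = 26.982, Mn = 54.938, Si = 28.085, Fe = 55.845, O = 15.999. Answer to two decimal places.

M((Mn_0.68Fe_0.32)_3Al_2Si_3O_12) = 495.892 g/mol; M(SiO2) = 60.083 g/mol.
Moles SiO2 per formula unit = 3 Si ÷ 1 = 3.0000.
SiO2 fraction = (3.0000 × 60.083) / 495.892 = 180.249/495.892 = 0.3635.

36.35 wt%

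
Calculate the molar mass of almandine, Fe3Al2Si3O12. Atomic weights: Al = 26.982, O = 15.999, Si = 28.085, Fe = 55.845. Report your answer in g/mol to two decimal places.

The formula mass is the sum 3·55.845 + 2·26.982 + 3·28.085 + 12·15.999.

497.74 g/mol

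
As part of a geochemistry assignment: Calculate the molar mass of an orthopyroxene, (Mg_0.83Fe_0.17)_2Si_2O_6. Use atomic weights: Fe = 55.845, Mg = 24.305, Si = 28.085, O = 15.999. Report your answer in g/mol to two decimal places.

The formula mass is the sum 1.66*24.305 + 0.34*55.845 + 2*28.085 + 6*15.999.

211.50 g/mol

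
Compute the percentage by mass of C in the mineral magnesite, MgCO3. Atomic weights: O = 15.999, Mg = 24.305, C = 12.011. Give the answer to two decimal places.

14.25 mass %

Formula mass = 1·24.305 + 1·12.011 + 3·15.999 = 84.313 g/mol, of which 12.011 g is C.
So C makes up 12.011/84.313 = 0.1425 of the mass, i.e. 14.25%.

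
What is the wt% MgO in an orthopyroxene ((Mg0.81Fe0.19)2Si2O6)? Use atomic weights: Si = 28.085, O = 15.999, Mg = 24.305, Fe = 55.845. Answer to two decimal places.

Formula mass = 212.759 g/mol.
1.62 Mg → 1.6200 mol MgO per formula unit; M(MgO) = 40.304, so MgO mass = 65.292 g.
65.292/212.759 × 100 = 30.69 wt%.

30.69 wt%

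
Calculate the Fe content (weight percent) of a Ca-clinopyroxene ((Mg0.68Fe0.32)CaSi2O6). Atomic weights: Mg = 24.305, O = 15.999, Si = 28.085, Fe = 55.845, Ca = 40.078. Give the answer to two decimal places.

7.88 weight percent

Molar mass of (Mg0.68Fe0.32)CaSi2O6: 0.68*24.305 + 0.32*55.845 + 1*40.078 + 2*28.085 + 6*15.999 = 226.640 g/mol.
Mass of Fe per formula unit: 0.32 × 55.845 = 17.870 g.
Weight fraction Fe = 17.870 / 226.640 = 0.0788.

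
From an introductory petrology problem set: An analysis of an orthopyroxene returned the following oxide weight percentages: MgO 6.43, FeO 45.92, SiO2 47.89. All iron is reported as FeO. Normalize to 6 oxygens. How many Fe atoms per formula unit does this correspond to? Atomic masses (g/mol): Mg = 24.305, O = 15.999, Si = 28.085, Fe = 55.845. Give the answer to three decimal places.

MgO (M=40.304): mol = 0.15954; Mg = 0.15954, O = 0.15954.
FeO (M=71.844): mol = 0.63916; Fe = 0.63916, O = 0.63916.
SiO2 (M=60.083): mol = 0.79706; Si = 0.79706, O = 1.59412.
ΣO = 2.39282; factor = 6/ΣO = 2.50750.
Fe apfu = 0.63916 × 2.50750 = 1.603.

1.603 Fe apfu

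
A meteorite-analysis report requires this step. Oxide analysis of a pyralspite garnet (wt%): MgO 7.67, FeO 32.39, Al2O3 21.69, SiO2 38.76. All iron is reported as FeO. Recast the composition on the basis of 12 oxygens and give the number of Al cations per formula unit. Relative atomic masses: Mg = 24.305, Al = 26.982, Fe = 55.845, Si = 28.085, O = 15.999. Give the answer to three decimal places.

1.987 Al apfu

MgO (M=40.304): mol = 0.19030; Mg = 0.19030, O = 0.19030.
FeO (M=71.844): mol = 0.45084; Fe = 0.45084, O = 0.45084.
Al2O3 (M=101.961): mol = 0.21273; Al = 0.42546, O = 0.63819.
SiO2 (M=60.083): mol = 0.64511; Si = 0.64511, O = 1.29022.
ΣO = 2.56955; factor = 12/ΣO = 4.67008.
Al apfu = 0.42546 × 4.67008 = 1.987.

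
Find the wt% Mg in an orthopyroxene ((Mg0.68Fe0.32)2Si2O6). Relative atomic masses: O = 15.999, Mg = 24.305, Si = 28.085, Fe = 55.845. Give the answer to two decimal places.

M((Mg0.68Fe0.32)2Si2O6) = 220.960 g/mol.
Mg contributes 1.36 × 24.305 = 33.055 g per mole.
33.055/220.960 = 0.1496 → 14.96%.

14.96 wt%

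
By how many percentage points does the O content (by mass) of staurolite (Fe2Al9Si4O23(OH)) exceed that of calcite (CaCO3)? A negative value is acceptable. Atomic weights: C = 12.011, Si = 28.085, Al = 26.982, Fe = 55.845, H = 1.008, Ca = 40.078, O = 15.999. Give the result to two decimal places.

-2.88 percentage points

O in Fe2Al9Si4O23(OH): molar mass 851.852 g/mol; 24×15.999 = 383.976 g → 45.08 wt%.
O in CaCO3: molar mass 100.086 g/mol; 3×15.999 = 47.997 g → 47.96 wt%.
Difference = 45.08 − 47.96 = -2.88 percentage points.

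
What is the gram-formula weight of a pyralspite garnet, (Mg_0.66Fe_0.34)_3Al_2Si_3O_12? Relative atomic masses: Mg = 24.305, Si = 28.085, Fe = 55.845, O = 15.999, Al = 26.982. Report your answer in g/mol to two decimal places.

435.29 g/mol

Mg: 1.98 × 24.305 = 48.1239
Fe: 1.02 × 55.845 = 56.9619
Al: 2 × 26.982 = 53.9640
Si: 3 × 28.085 = 84.2550
O: 12 × 15.999 = 191.9880
Summing the contributions gives the formula mass.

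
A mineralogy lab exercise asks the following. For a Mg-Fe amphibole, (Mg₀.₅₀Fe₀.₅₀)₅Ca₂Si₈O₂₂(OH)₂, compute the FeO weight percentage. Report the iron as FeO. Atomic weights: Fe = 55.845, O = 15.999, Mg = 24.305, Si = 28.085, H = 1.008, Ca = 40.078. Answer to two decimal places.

Formula mass = 891.203 g/mol.
2.50 Fe → 2.5000 mol FeO per formula unit; M(FeO) = 71.844, so FeO mass = 179.610 g.
179.610/891.203 × 100 = 20.15 wt%.

20.15 wt%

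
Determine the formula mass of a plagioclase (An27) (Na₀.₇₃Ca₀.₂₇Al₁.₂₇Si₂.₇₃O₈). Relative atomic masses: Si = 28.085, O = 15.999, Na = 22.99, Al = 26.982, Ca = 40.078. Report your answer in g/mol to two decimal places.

266.53 g/mol

The formula mass is the sum 0.73×22.99 + 0.27×40.078 + 1.27×26.982 + 2.73×28.085 + 8×15.999.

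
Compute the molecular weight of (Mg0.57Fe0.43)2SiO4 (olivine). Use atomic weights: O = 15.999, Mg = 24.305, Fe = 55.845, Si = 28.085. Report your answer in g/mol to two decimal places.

167.82 g/mol

The formula mass is the sum 1.14·24.305 + 0.86·55.845 + 1·28.085 + 4·15.999.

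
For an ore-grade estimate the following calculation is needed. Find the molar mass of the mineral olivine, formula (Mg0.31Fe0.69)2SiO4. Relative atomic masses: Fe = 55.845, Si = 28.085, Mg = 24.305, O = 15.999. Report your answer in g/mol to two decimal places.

184.22 g/mol

Mg: 0.62 × 24.305 = 15.0691
Fe: 1.38 × 55.845 = 77.0661
Si: 1 × 28.085 = 28.0850
O: 4 × 15.999 = 63.9960
Summing the contributions gives the formula mass.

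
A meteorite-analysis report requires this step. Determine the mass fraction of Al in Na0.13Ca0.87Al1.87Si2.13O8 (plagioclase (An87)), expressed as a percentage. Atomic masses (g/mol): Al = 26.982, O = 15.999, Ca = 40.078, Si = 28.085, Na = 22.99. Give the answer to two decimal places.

18.27 weight percent

M(Na0.13Ca0.87Al1.87Si2.13O8) = 276.126 g/mol.
Al contributes 1.87 × 26.982 = 50.456 g per mole.
50.456/276.126 = 0.1827 → 18.27%.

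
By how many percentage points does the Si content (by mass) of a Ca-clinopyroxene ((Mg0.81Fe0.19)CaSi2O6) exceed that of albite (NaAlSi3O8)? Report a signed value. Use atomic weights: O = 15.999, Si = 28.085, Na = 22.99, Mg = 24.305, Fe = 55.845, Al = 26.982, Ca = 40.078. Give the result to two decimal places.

Si in (Mg0.81Fe0.19)CaSi2O6: molar mass 222.540 g/mol; 2×28.085 = 56.170 g → 25.24 wt%.
Si in NaAlSi3O8: molar mass 262.219 g/mol; 3×28.085 = 84.255 g → 32.13 wt%.
Difference = 25.24 − 32.13 = -6.89 percentage points.

-6.89 percentage points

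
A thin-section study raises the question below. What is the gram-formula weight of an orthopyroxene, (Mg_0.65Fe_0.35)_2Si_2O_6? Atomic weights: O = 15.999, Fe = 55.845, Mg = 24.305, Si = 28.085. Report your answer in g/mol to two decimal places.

222.85 g/mol

Mg: 1.30 × 24.305 = 31.5965
Fe: 0.70 × 55.845 = 39.0915
Si: 2 × 28.085 = 56.1700
O: 6 × 15.999 = 95.9940
Summing the contributions gives the formula mass.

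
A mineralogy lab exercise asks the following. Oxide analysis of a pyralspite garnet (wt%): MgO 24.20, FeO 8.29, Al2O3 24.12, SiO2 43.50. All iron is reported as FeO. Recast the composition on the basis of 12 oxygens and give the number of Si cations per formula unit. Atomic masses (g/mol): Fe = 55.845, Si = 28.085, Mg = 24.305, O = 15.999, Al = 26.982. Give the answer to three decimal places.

3.023 Si apfu

24.20 wt% MgO ÷ 40.304 g/mol = 0.60044 mol, giving 0.60044 Mg and 0.60044 O.
8.29 wt% FeO ÷ 71.844 g/mol = 0.11539 mol, giving 0.11539 Fe and 0.11539 O.
24.12 wt% Al2O3 ÷ 101.961 g/mol = 0.23656 mol, giving 0.47312 Al and 0.70968 O.
43.50 wt% SiO2 ÷ 60.083 g/mol = 0.72400 mol, giving 0.72400 Si and 1.44800 O.
Oxygen sums to 2.87351; scaling by 12/2.87351 = 4.17608 puts the formula on 12 O.
Si: 0.72400 × 4.17608 = 3.023 atoms per formula unit.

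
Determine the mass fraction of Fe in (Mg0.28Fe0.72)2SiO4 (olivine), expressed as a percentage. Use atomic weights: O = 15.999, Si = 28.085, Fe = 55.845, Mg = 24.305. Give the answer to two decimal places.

Formula mass = 0.56×24.305 + 1.44×55.845 + 1×28.085 + 4×15.999 = 186.109 g/mol, of which 80.417 g is Fe.
So Fe makes up 80.417/186.109 = 0.4321 of the mass, i.e. 43.21%.

43.21 mass %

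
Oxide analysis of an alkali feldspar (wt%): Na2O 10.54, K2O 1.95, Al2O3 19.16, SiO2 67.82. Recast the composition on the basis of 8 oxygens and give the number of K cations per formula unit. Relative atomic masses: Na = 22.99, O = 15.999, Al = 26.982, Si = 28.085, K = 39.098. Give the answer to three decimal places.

0.110 K apfu

10.54 wt% Na2O ÷ 61.979 g/mol = 0.17006 mol, giving 0.34012 Na and 0.17006 O.
1.95 wt% K2O ÷ 94.195 g/mol = 0.02070 mol, giving 0.04140 K and 0.02070 O.
19.16 wt% Al2O3 ÷ 101.961 g/mol = 0.18791 mol, giving 0.37582 Al and 0.56373 O.
67.82 wt% SiO2 ÷ 60.083 g/mol = 1.12877 mol, giving 1.12877 Si and 2.25754 O.
Oxygen sums to 3.01203; scaling by 8/3.01203 = 2.65602 puts the formula on 8 O.
K: 0.04140 × 2.65602 = 0.110 atoms per formula unit.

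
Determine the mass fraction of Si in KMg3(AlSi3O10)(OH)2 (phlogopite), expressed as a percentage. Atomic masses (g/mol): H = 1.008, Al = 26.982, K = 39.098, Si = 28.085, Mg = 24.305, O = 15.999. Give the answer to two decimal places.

M(KMg3(AlSi3O10)(OH)2) = 417.254 g/mol.
Si contributes 3 × 28.085 = 84.255 g per mole.
84.255/417.254 = 0.2019 → 20.19%.

20.19 wt%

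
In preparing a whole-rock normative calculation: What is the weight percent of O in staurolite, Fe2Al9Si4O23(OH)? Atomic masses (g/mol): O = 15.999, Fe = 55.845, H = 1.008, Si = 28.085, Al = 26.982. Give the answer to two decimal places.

M(Fe2Al9Si4O23(OH)) = 851.852 g/mol.
O contributes 24 × 15.999 = 383.976 g per mole.
383.976/851.852 = 0.4508 → 45.08%.

45.08 wt%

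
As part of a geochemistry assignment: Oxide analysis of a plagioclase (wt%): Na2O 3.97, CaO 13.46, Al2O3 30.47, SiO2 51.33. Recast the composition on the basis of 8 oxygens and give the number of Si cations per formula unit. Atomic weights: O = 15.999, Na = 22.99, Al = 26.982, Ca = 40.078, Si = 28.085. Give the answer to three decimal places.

Na2O: 3.97/61.979 = 0.06405 mol → 0.12810 mol Na, 0.06405 mol O.
CaO: 13.46/56.077 = 0.24003 mol → 0.24003 mol Ca, 0.24003 mol O.
Al2O3: 30.47/101.961 = 0.29884 mol → 0.59768 mol Al, 0.89652 mol O.
SiO2: 51.33/60.083 = 0.85432 mol → 0.85432 mol Si, 1.70864 mol O.
Total oxygen = 2.90924 mol. Normalization factor = 8/2.90924 = 2.74986.
Si per 8 O = 0.85432 × 2.74986 = 2.349.

2.349 Si apfu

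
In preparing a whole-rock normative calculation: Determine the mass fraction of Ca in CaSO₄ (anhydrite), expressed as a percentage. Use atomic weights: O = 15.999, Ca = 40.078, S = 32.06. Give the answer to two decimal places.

Molar mass of CaSO₄: 1*40.078 + 1*32.06 + 4*15.999 = 136.134 g/mol.
Mass of Ca per formula unit: 1 × 40.078 = 40.078 g.
Weight fraction Ca = 40.078 / 136.134 = 0.2944.

29.44 weight percent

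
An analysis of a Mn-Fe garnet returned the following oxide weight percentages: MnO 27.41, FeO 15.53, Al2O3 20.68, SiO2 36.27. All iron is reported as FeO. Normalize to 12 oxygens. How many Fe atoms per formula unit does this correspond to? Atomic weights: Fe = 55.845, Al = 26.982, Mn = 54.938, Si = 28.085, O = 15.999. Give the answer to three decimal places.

1.073 Fe apfu

MnO (M=70.937): mol = 0.38640; Mn = 0.38640, O = 0.38640.
FeO (M=71.844): mol = 0.21616; Fe = 0.21616, O = 0.21616.
Al2O3 (M=101.961): mol = 0.20282; Al = 0.40564, O = 0.60846.
SiO2 (M=60.083): mol = 0.60366; Si = 0.60366, O = 1.20732.
ΣO = 2.41834; factor = 12/ΣO = 4.96208.
Fe apfu = 0.21616 × 4.96208 = 1.073.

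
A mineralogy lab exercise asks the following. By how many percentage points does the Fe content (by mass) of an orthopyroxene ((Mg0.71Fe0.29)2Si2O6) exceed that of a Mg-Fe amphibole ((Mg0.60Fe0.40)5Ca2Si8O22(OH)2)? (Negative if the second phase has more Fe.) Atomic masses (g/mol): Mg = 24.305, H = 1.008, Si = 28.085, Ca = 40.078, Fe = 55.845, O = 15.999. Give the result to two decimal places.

2.03 percentage points

First mineral: 32.390 g Fe in 219.067 g formula = 14.79 wt% Fe.
Second mineral: 111.690 g Fe in 875.433 g formula = 12.76 wt% Fe.
14.79% − 12.76% gives a difference of 2.03 percentage points.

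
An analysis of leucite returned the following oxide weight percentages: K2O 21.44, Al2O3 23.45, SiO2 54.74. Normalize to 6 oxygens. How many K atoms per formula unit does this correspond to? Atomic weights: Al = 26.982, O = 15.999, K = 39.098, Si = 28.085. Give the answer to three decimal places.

0.997 K apfu

K2O (M=94.195): mol = 0.22761; K = 0.45522, O = 0.22761.
Al2O3 (M=101.961): mol = 0.22999; Al = 0.45998, O = 0.68997.
SiO2 (M=60.083): mol = 0.91107; Si = 0.91107, O = 1.82214.
ΣO = 2.73972; factor = 6/ΣO = 2.19000.
K apfu = 0.45522 × 2.19000 = 0.997.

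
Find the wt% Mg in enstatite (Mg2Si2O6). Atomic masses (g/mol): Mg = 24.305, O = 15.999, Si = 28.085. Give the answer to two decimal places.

24.21 mass %

M(Mg2Si2O6) = 200.774 g/mol.
Mg contributes 2 × 24.305 = 48.610 g per mole.
48.610/200.774 = 0.2421 → 24.21%.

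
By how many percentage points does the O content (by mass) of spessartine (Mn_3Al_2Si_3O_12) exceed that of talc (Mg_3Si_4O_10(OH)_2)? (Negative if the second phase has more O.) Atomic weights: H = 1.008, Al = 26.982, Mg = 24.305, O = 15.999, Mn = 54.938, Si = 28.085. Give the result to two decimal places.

-11.84 percentage points

O in Mn_3Al_2Si_3O_12: molar mass 495.021 g/mol; 12×15.999 = 191.988 g → 38.78 wt%.
O in Mg_3Si_4O_10(OH)_2: molar mass 379.259 g/mol; 12×15.999 = 191.988 g → 50.62 wt%.
Difference = 38.78 − 50.62 = -11.84 percentage points.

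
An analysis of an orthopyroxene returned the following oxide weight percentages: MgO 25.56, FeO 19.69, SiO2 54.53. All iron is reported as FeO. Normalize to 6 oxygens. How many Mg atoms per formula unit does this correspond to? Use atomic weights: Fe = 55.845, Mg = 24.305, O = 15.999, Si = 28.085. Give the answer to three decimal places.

1.397 Mg apfu

25.56 wt% MgO ÷ 40.304 g/mol = 0.63418 mol, giving 0.63418 Mg and 0.63418 O.
19.69 wt% FeO ÷ 71.844 g/mol = 0.27407 mol, giving 0.27407 Fe and 0.27407 O.
54.53 wt% SiO2 ÷ 60.083 g/mol = 0.90758 mol, giving 0.90758 Si and 1.81516 O.
Oxygen sums to 2.72341; scaling by 6/2.72341 = 2.20312 puts the formula on 6 O.
Mg: 0.63418 × 2.20312 = 1.397 atoms per formula unit.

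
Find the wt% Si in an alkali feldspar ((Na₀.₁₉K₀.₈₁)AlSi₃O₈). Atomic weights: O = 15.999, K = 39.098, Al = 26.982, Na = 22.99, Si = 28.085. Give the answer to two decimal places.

30.61 mass %

Molar mass of (Na₀.₁₉K₀.₈₁)AlSi₃O₈: 0.19·22.99 + 0.81·39.098 + 1·26.982 + 3·28.085 + 8·15.999 = 275.266 g/mol.
Mass of Si per formula unit: 3 × 28.085 = 84.255 g.
Weight fraction Si = 84.255 / 275.266 = 0.3061.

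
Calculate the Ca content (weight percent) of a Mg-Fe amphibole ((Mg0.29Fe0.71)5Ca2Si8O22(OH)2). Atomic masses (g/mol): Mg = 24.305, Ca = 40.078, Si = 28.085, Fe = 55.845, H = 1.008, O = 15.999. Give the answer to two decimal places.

8.67 weight percent

Molar mass of (Mg0.29Fe0.71)5Ca2Si8O22(OH)2: 1.45×24.305 + 3.55×55.845 + 2×40.078 + 8×28.085 + 24×15.999 + 2×1.008 = 924.320 g/mol.
Mass of Ca per formula unit: 2 × 40.078 = 80.156 g.
Weight fraction Ca = 80.156 / 924.320 = 0.0867.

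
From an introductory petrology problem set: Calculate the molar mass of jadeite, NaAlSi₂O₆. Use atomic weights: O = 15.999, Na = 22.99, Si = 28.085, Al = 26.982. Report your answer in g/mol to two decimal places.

M = 1×22.99 + 1×26.982 + 2×28.085 + 6×15.999

202.14 g/mol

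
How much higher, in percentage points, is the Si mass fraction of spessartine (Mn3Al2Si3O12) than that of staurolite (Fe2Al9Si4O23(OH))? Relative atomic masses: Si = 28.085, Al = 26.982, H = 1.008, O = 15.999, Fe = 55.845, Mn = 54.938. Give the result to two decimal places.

3.83 percentage points

M(Mn3Al2Si3O12) = 495.021 g/mol, so wt% Si = 84.255/495.021 × 100 = 17.02%.
M(Fe2Al9Si4O23(OH)) = 851.852 g/mol, so wt% Si = 112.340/851.852 × 100 = 13.19%.
17.02 − 13.19 = 3.83 pp.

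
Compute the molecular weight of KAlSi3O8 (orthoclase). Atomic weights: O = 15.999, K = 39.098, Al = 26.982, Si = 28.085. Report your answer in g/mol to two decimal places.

278.33 g/mol

M = 1(39.098) + 1(26.982) + 3(28.085) + 8(15.999)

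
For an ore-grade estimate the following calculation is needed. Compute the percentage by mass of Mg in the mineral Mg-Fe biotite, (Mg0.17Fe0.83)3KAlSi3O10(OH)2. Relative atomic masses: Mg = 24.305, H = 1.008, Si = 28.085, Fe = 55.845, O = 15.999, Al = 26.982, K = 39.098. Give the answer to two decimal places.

2.50 mass %

Molar mass of (Mg0.17Fe0.83)3KAlSi3O10(OH)2: 0.51*24.305 + 2.49*55.845 + 1*39.098 + 1*26.982 + 3*28.085 + 12*15.999 + 2*1.008 = 495.789 g/mol.
Mass of Mg per formula unit: 0.51 × 24.305 = 12.396 g.
Weight fraction Mg = 12.396 / 495.789 = 0.0250.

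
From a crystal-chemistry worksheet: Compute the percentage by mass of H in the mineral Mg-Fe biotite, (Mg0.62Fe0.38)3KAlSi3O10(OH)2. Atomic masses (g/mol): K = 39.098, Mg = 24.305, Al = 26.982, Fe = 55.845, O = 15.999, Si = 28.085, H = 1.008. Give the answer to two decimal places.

0.44 mass %

Molar mass of (Mg0.62Fe0.38)3KAlSi3O10(OH)2: 1.86·24.305 + 1.14·55.845 + 1·39.098 + 1·26.982 + 3·28.085 + 12·15.999 + 2·1.008 = 453.210 g/mol.
Mass of H per formula unit: 2 × 1.008 = 2.016 g.
Weight fraction H = 2.016 / 453.210 = 0.0044.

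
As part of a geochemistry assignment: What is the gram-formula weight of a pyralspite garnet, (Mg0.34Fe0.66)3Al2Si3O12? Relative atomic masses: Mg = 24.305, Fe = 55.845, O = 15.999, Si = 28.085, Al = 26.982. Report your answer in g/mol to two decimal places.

Mg: 1.02 × 24.305 = 24.7911
Fe: 1.98 × 55.845 = 110.5731
Al: 2 × 26.982 = 53.9640
Si: 3 × 28.085 = 84.2550
O: 12 × 15.999 = 191.9880
Summing the contributions gives the formula mass.

465.57 g/mol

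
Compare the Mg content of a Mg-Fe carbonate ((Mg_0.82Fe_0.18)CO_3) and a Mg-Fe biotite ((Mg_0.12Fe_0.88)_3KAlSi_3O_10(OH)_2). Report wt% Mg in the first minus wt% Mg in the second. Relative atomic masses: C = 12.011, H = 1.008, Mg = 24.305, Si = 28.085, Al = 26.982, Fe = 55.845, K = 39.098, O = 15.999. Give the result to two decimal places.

20.40 percentage points

First mineral: 19.930 g Mg in 89.990 g formula = 22.15 wt% Mg.
Second mineral: 8.750 g Mg in 500.520 g formula = 1.75 wt% Mg.
22.15% − 1.75% gives a difference of 20.40 percentage points.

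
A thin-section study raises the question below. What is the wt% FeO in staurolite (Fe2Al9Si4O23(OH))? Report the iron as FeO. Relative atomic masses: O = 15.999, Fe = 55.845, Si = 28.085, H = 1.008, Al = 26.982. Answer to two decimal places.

16.87 wt%

Formula mass = 851.852 g/mol.
2 Fe → 2.0000 mol FeO per formula unit; M(FeO) = 71.844, so FeO mass = 143.688 g.
143.688/851.852 × 100 = 16.87 wt%.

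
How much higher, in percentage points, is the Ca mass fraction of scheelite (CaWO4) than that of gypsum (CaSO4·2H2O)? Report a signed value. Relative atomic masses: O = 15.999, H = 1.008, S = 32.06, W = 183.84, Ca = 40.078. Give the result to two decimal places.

Ca in CaWO4: molar mass 287.914 g/mol; 1×40.078 = 40.078 g → 13.92 wt%.
Ca in CaSO4·2H2O: molar mass 172.164 g/mol; 1×40.078 = 40.078 g → 23.28 wt%.
Difference = 13.92 − 23.28 = -9.36 percentage points.

-9.36 percentage points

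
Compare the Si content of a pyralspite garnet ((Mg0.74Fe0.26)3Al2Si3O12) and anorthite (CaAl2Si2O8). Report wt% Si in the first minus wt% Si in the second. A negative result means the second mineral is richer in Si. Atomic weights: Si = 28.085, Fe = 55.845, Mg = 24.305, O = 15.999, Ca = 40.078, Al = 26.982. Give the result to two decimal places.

-0.49 percentage points

M((Mg0.74Fe0.26)3Al2Si3O12) = 427.723 g/mol, so wt% Si = 84.255/427.723 × 100 = 19.70%.
M(CaAl2Si2O8) = 278.204 g/mol, so wt% Si = 56.170/278.204 × 100 = 20.19%.
19.70 − 20.19 = -0.49 pp.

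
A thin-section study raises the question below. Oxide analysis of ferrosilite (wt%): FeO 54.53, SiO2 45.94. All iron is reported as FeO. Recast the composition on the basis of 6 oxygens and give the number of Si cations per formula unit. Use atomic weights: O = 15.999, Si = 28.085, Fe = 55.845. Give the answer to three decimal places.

FeO: 54.53/71.844 = 0.75901 mol → 0.75901 mol Fe, 0.75901 mol O.
SiO2: 45.94/60.083 = 0.76461 mol → 0.76461 mol Si, 1.52922 mol O.
Total oxygen = 2.28823 mol. Normalization factor = 6/2.28823 = 2.62211.
Si per 6 O = 0.76461 × 2.62211 = 2.005.

2.005 Si apfu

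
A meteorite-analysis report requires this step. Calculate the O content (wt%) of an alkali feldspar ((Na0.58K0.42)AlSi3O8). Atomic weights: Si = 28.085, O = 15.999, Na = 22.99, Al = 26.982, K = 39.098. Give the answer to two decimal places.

Molar mass of (Na0.58K0.42)AlSi3O8: 0.58×22.99 + 0.42×39.098 + 1×26.982 + 3×28.085 + 8×15.999 = 268.984 g/mol.
Mass of O per formula unit: 8 × 15.999 = 127.992 g.
Weight fraction O = 127.992 / 268.984 = 0.4758.

47.58 wt%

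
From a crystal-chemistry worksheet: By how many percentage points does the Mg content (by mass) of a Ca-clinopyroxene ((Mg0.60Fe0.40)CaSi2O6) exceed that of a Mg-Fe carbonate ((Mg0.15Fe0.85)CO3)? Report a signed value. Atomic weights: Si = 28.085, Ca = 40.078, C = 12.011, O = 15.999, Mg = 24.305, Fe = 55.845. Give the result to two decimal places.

3.08 percentage points

Mg in (Mg0.60Fe0.40)CaSi2O6: molar mass 229.163 g/mol; 0.60×24.305 = 14.583 g → 6.36 wt%.
Mg in (Mg0.15Fe0.85)CO3: molar mass 111.122 g/mol; 0.15×24.305 = 3.646 g → 3.28 wt%.
Difference = 6.36 − 3.28 = 3.08 percentage points.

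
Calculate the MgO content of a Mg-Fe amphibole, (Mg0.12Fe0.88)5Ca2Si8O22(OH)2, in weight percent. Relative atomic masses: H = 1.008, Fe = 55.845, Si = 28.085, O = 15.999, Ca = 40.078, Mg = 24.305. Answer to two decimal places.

Formula mass = 951.129 g/mol.
0.60 Mg → 0.6000 mol MgO per formula unit; M(MgO) = 40.304, so MgO mass = 24.182 g.
24.182/951.129 × 100 = 2.54 wt%.

2.54 wt%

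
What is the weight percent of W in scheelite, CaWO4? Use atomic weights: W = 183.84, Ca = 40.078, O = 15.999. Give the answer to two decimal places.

63.85 wt%

M(CaWO4) = 287.914 g/mol.
W contributes 1 × 183.84 = 183.840 g per mole.
183.840/287.914 = 0.6385 → 63.85%.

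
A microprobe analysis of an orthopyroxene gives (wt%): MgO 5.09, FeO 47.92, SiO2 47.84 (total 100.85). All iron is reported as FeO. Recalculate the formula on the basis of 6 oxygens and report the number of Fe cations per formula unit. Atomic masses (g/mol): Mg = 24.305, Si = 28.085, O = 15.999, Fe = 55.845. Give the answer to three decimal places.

1.677 Fe apfu

MgO: 5.09/40.304 = 0.12629 mol → 0.12629 mol Mg, 0.12629 mol O.
FeO: 47.92/71.844 = 0.66700 mol → 0.66700 mol Fe, 0.66700 mol O.
SiO2: 47.84/60.083 = 0.79623 mol → 0.79623 mol Si, 1.59246 mol O.
Total oxygen = 2.38575 mol. Normalization factor = 6/2.38575 = 2.51493.
Fe per 6 O = 0.66700 × 2.51493 = 1.677.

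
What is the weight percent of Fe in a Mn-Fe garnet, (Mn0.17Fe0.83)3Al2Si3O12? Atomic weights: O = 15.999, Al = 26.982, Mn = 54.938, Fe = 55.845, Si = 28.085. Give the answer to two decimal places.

27.96 wt%

Formula mass = 0.51×54.938 + 2.49×55.845 + 2×26.982 + 3×28.085 + 12×15.999 = 497.279 g/mol, of which 139.054 g is Fe.
So Fe makes up 139.054/497.279 = 0.2796 of the mass, i.e. 27.96%.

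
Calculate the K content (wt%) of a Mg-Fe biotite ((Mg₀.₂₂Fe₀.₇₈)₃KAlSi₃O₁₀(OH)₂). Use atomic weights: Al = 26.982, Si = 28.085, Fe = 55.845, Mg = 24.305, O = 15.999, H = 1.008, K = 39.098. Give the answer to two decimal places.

7.96 wt%

Molar mass of (Mg₀.₂₂Fe₀.₇₈)₃KAlSi₃O₁₀(OH)₂: 0.66*24.305 + 2.34*55.845 + 1*39.098 + 1*26.982 + 3*28.085 + 12*15.999 + 2*1.008 = 491.058 g/mol.
Mass of K per formula unit: 1 × 39.098 = 39.098 g.
Weight fraction K = 39.098 / 491.058 = 0.0796.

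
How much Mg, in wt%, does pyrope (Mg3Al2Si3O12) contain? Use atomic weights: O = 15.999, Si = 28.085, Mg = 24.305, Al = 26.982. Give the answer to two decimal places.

Formula mass = 3·24.305 + 2·26.982 + 3·28.085 + 12·15.999 = 403.122 g/mol, of which 72.915 g is Mg.
So Mg makes up 72.915/403.122 = 0.1809 of the mass, i.e. 18.09%.

18.09 wt%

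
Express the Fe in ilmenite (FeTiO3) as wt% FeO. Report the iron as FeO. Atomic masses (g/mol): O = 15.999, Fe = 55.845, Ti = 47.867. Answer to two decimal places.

47.36 wt%

M(FeTiO3) = 151.709 g/mol; M(FeO) = 71.844 g/mol.
Moles FeO per formula unit = 1 Fe ÷ 1 = 1.0000.
FeO fraction = (1.0000 × 71.844) / 151.709 = 71.844/151.709 = 0.4736.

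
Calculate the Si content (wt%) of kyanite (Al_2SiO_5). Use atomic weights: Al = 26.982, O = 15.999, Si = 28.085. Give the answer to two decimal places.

17.33 wt%

Molar mass of Al_2SiO_5: 2·26.982 + 1·28.085 + 5·15.999 = 162.044 g/mol.
Mass of Si per formula unit: 1 × 28.085 = 28.085 g.
Weight fraction Si = 28.085 / 162.044 = 0.1733.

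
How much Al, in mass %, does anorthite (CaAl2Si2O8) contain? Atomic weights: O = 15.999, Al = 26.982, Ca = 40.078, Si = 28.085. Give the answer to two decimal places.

Molar mass of CaAl2Si2O8: 1×40.078 + 2×26.982 + 2×28.085 + 8×15.999 = 278.204 g/mol.
Mass of Al per formula unit: 2 × 26.982 = 53.964 g.
Weight fraction Al = 53.964 / 278.204 = 0.1940.

19.40 mass %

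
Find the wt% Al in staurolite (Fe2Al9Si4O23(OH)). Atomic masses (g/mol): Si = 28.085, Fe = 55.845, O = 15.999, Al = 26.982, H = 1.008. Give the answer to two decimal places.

28.51 weight percent

M(Fe2Al9Si4O23(OH)) = 851.852 g/mol.
Al contributes 9 × 26.982 = 242.838 g per mole.
242.838/851.852 = 0.2851 → 28.51%.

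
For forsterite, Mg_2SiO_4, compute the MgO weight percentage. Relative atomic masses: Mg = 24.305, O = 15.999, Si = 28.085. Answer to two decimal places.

57.29 wt%

Molar mass of Mg_2SiO_4 = 2·24.305 + 1·28.085 + 4·15.999 = 140.691 g/mol.
Each formula unit contains 2 Mg, equivalent to 2/1 = 2.0000 mol MgO.
M(MgO) = 1×24.305 + 1×15.999 = 40.304 g/mol.
Mass of MgO per formula unit = 2.0000 × 40.304 = 80.608 g.
MgO wt% = 80.608 / 140.691 × 100 = 57.29%.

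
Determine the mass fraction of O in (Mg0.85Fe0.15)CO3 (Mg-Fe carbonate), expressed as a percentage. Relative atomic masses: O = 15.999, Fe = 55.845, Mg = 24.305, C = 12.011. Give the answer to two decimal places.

Formula mass = 0.85*24.305 + 0.15*55.845 + 1*12.011 + 3*15.999 = 89.044 g/mol, of which 47.997 g is O.
So O makes up 47.997/89.044 = 0.5390 of the mass, i.e. 53.90%.

53.90 weight percent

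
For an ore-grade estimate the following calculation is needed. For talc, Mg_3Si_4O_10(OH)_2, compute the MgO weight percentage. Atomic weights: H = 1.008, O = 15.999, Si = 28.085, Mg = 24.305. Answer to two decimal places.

31.88 wt%

Molar mass of Mg_3Si_4O_10(OH)_2 = 3×24.305 + 4×28.085 + 12×15.999 + 2×1.008 = 379.259 g/mol.
Each formula unit contains 3 Mg, equivalent to 3/1 = 3.0000 mol MgO.
M(MgO) = 1×24.305 + 1×15.999 = 40.304 g/mol.
Mass of MgO per formula unit = 3.0000 × 40.304 = 120.912 g.
MgO wt% = 120.912 / 379.259 × 100 = 31.88%.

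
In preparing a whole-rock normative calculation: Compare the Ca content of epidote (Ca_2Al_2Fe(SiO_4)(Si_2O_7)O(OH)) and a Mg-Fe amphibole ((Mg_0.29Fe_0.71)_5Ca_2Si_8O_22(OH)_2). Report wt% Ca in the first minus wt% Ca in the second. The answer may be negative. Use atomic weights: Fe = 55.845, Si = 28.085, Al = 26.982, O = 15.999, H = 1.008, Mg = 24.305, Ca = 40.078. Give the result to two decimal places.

First mineral: 80.156 g Ca in 483.215 g formula = 16.59 wt% Ca.
Second mineral: 80.156 g Ca in 924.320 g formula = 8.67 wt% Ca.
16.59% − 8.67% gives a difference of 7.92 percentage points.

7.92 percentage points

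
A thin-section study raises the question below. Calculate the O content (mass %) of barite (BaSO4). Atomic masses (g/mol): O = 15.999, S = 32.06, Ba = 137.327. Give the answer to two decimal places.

27.42 mass %

Molar mass of BaSO4: 1·137.327 + 1·32.06 + 4·15.999 = 233.383 g/mol.
Mass of O per formula unit: 4 × 15.999 = 63.996 g.
Weight fraction O = 63.996 / 233.383 = 0.2742.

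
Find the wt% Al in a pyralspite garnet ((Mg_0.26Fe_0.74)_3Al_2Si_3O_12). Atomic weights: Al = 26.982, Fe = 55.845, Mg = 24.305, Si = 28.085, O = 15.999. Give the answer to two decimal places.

11.41 mass %

Molar mass of (Mg_0.26Fe_0.74)_3Al_2Si_3O_12: 0.78·24.305 + 2.22·55.845 + 2·26.982 + 3·28.085 + 12·15.999 = 473.141 g/mol.
Mass of Al per formula unit: 2 × 26.982 = 53.964 g.
Weight fraction Al = 53.964 / 473.141 = 0.1141.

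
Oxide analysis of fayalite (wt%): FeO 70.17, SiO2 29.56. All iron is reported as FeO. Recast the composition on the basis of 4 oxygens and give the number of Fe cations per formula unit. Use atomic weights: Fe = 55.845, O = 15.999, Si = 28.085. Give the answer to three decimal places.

1.993 Fe apfu

FeO: 70.17/71.844 = 0.97670 mol → 0.97670 mol Fe, 0.97670 mol O.
SiO2: 29.56/60.083 = 0.49199 mol → 0.49199 mol Si, 0.98398 mol O.
Total oxygen = 1.96068 mol. Normalization factor = 4/1.96068 = 2.04011.
Fe per 4 O = 0.97670 × 2.04011 = 1.993.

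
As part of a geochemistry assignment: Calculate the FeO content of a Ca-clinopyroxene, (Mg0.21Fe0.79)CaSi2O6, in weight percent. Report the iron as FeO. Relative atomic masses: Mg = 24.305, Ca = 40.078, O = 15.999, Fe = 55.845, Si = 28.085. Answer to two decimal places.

M((Mg0.21Fe0.79)CaSi2O6) = 241.464 g/mol; M(FeO) = 71.844 g/mol.
Moles FeO per formula unit = 0.79 Fe ÷ 1 = 0.7900.
FeO fraction = (0.7900 × 71.844) / 241.464 = 56.757/241.464 = 0.2351.

23.51 wt%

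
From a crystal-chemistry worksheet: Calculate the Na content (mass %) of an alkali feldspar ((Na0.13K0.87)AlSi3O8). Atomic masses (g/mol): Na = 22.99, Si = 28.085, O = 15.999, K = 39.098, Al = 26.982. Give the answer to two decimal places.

Molar mass of (Na0.13K0.87)AlSi3O8: 0.13·22.99 + 0.87·39.098 + 1·26.982 + 3·28.085 + 8·15.999 = 276.233 g/mol.
Mass of Na per formula unit: 0.13 × 22.99 = 2.989 g.
Weight fraction Na = 2.989 / 276.233 = 0.0108.

1.08 mass %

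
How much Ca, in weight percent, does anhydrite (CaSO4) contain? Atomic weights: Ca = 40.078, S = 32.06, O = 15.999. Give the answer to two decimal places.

Molar mass of CaSO4: 1×40.078 + 1×32.06 + 4×15.999 = 136.134 g/mol.
Mass of Ca per formula unit: 1 × 40.078 = 40.078 g.
Weight fraction Ca = 40.078 / 136.134 = 0.2944.

29.44 weight percent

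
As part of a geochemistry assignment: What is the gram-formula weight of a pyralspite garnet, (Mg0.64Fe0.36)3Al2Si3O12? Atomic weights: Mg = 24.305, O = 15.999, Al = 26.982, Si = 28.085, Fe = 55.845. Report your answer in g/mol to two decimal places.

437.19 g/mol

The formula mass is the sum 1.92·24.305 + 1.08·55.845 + 2·26.982 + 3·28.085 + 12·15.999.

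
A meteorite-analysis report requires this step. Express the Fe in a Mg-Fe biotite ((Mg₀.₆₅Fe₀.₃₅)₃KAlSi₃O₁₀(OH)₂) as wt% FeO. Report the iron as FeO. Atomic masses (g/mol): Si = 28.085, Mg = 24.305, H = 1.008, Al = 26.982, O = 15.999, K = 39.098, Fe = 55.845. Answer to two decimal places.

Formula mass = 450.371 g/mol.
1.05 Fe → 1.0500 mol FeO per formula unit; M(FeO) = 71.844, so FeO mass = 75.436 g.
75.436/450.371 × 100 = 16.75 wt%.

16.75 wt%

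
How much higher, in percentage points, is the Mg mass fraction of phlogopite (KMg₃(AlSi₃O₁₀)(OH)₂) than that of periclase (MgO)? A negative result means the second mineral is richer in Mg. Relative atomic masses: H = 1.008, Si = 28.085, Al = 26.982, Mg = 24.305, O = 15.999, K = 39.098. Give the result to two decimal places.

-42.83 percentage points

Mg in KMg₃(AlSi₃O₁₀)(OH)₂: molar mass 417.254 g/mol; 3×24.305 = 72.915 g → 17.47 wt%.
Mg in MgO: molar mass 40.304 g/mol; 1×24.305 = 24.305 g → 60.30 wt%.
Difference = 17.47 − 60.30 = -42.83 percentage points.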